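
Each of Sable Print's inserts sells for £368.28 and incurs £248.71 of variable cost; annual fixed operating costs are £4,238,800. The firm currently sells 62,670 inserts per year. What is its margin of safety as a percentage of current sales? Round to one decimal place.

43.4%

Each unit contributes £368.28 − £248.71 = £119.57. Break-even units = £4,238,800 ÷ £119.57 = 35,450.36; break-even revenue = 35,450.36 × £368.28 = £13,055,659.98.
Current sales = 62,670 × £368.28 = £23,080,107.60.
Margin of safety = (£23,080,107.60 − £13,055,659.98) ÷ £23,080,107.60 = 43.4%.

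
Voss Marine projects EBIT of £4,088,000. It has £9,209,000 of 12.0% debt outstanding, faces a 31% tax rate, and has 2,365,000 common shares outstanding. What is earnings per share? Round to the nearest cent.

£0.87

Interest = £1,105,080.00, so EBT = £4,088,000 − £1,105,080.00 = £2,982,920.00.
Net income = £2,982,920.00 × (1 − 0.31) = £2,058,214.80.
EPS = £2,058,214.80 ÷ 2,365,000 = £0.87.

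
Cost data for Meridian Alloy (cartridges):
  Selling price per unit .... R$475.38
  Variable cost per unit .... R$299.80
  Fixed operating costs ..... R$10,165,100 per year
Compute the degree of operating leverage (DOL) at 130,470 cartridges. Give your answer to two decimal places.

1.80

Contribution at this volume is 130,470 × R$175.58 = R$22,907,922.60.
Operating income = contribution − fixed costs = R$22,907,922.60 − R$10,165,100 = R$12,742,822.60.
So DOL = total CM / EBIT = R$22,907,922.60 / R$12,742,822.60 = 1.7977.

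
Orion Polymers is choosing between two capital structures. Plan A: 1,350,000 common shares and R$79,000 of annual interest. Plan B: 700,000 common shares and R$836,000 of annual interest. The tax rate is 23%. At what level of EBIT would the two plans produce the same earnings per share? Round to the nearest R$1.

R$1,651,231

Set EPS_A = EPS_B: (EBIT − R$79,000)(1 − 0.23) ÷ 1,350,000 = (EBIT − R$836,000)(1 − 0.23) ÷ 700,000.
The (1 − t) factor cancels: (EBIT − 79,000) × 700,000 = (EBIT − 836,000) × 1,350,000.
Solving, EBIT = (836,000·1,350,000 − 79,000·700,000) / (1,350,000 − 700,000) = 1,073,300,000,000 / 650,000 = 1,651,230.77.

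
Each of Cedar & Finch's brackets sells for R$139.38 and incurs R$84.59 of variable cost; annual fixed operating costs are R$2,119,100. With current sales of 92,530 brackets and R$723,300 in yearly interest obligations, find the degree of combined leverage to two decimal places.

Contribution at this volume is 92,530 × R$54.79 = R$5,069,718.70.
EBIT = R$5,069,718.70 − R$2,119,100 = R$2,950,618.70. Interest = R$723,300.00, so EBIT − I = R$2,227,318.70.
DCL = contribution ÷ (EBIT − I) = R$5,069,718.70 ÷ R$2,227,318.70 = 2.2762.

2.28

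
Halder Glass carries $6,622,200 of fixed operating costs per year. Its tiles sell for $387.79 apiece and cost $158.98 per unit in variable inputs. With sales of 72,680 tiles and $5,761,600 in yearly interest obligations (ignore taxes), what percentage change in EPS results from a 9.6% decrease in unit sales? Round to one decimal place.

At 72,680 units, contribution = 72,680 × $228.81 = $16,629,910.80.
Operating income = contribution − fixed costs = $16,629,910.80 − $6,622,200 = $10,007,710.80.
After interest of $5,761,600.00, pre-tax earnings = $4,246,110.80.
Degree of combined leverage = contribution ÷ (EBIT − I) = $16,629,910.80 ÷ $4,246,110.80 = 3.9165.
%ΔEPS = DCL × %ΔSales = 3.9165 × -9.6% = -37.6%.

-37.6%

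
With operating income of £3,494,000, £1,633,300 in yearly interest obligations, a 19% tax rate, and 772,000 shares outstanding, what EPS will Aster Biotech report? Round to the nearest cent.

£1.95

Interest = £1,633,300.00, so EBT = £3,494,000 − £1,633,300.00 = £1,860,700.00.
After tax at 19%: net income = £1,860,700.00 × 0.81 = £1,507,167.00.
Per share: £1,507,167.00 / 772,000 shares = £1.95.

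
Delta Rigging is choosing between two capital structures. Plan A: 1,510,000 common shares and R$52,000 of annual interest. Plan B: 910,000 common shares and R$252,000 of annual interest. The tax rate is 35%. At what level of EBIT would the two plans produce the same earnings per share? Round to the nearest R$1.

R$555,333

Set EPS_A = EPS_B: (EBIT − R$52,000)(1 − 0.35) ÷ 1,510,000 = (EBIT − R$252,000)(1 − 0.35) ÷ 910,000.
Cancelling (1 − t) and cross-multiplying: 910,000·(EBIT − 52,000) = 1,510,000·(EBIT − 252,000).
Solving, EBIT = (252,000·1,510,000 − 52,000·910,000) / (1,510,000 − 910,000) = 333,200,000,000 / 600,000 = 555,333.33.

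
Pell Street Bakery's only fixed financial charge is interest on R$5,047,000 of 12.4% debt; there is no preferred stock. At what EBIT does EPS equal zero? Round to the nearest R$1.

R$625,828

Annual interest = 12.4% × R$5,047,000 = R$625,828.00.
With no preferred dividends, EPS = 0 when EBIT exactly covers interest, so the financial break-even EBIT is R$625,828.00.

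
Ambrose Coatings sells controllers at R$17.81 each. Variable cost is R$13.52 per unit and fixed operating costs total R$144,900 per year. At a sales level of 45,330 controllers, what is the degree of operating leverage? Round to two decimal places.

3.92

Total contribution margin = 45,330 × R$4.29 = R$194,465.70.
EBIT = R$194,465.70 − R$144,900 = R$49,565.70.
Degree of operating leverage = R$194,465.70 / R$49,565.70 = 3.9234.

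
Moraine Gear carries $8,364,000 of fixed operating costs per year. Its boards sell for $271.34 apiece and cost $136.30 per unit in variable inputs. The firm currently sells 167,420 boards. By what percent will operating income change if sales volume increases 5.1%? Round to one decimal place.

Contribution at this volume is 167,420 × $135.04 = $22,608,396.80.
Operating income = contribution − fixed costs = $22,608,396.80 − $8,364,000 = $14,244,396.80.
Degree of operating leverage = $22,608,396.80 / $14,244,396.80 = 1.5872.
So EBIT moves 1.5872 × (+5.1%) = +8.1%.

+8.1%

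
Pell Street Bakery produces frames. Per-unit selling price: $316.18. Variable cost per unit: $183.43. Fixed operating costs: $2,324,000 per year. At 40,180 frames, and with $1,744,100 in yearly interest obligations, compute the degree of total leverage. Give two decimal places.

4.21

Contribution at this volume is 40,180 × $132.75 = $5,333,895.00.
Subtracting fixed costs: EBIT = $5,333,895.00 − $2,324,000 = $3,009,895.00. Interest = $1,744,100.00, so EBIT − I = $1,265,795.00.
DCL = contribution ÷ (EBIT − I) = $5,333,895.00 ÷ $1,265,795.00 = 4.2139.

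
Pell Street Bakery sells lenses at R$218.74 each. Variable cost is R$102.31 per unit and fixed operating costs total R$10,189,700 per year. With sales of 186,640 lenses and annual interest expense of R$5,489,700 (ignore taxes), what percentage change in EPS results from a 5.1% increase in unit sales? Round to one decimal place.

+18.3%

At 186,640 units, contribution = 186,640 × R$116.43 = R$21,730,495.20.
Subtracting fixed costs: EBIT = R$21,730,495.20 − R$10,189,700 = R$11,540,795.20.
Interest = R$5,489,700.00, so EBIT − I = R$6,051,095.20.
DCL = total CM / (EBIT − I) = R$21,730,495.20 / R$6,051,095.20 = 3.5912.
%ΔEPS = DCL × %ΔSales = 3.5912 × +5.1% = +18.3%.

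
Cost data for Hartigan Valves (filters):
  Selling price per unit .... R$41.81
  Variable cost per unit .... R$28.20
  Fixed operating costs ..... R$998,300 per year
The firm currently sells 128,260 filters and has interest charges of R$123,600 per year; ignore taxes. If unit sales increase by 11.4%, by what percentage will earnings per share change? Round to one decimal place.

+31.9%

Contribution at this volume is 128,260 × R$13.61 = R$1,745,618.60.
EBIT = R$1,745,618.60 − R$998,300 = R$747,318.60.
After interest of R$123,600.00, pre-tax earnings = R$623,718.60.
DCL = total CM / (EBIT − I) = R$1,745,618.60 / R$623,718.60 = 2.7987.
EPS therefore changes by 2.7987 × (+11.4%) = +31.9%.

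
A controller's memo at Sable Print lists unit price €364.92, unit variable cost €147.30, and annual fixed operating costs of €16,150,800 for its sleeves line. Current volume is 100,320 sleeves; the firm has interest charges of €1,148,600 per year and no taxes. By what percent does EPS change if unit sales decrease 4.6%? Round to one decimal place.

-22.2%

Total contribution margin = 100,320 × €217.62 = €21,831,638.40.
EBIT = €21,831,638.40 − €16,150,800 = €5,680,838.40.
Interest = €1,148,600.00, so EBIT − I = €4,532,238.40.
DCL = total CM / (EBIT − I) = €21,831,638.40 / €4,532,238.40 = 4.8170.
EPS therefore changes by 4.8170 × (-4.6%) = -22.2%.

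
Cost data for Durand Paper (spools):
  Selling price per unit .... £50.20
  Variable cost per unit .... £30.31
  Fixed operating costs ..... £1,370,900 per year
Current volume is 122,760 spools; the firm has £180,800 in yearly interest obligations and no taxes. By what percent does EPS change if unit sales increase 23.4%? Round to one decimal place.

+64.2%

Total contribution margin = 122,760 × £19.89 = £2,441,696.40.
Subtracting fixed costs: EBIT = £2,441,696.40 − £1,370,900 = £1,070,796.40.
Interest = £180,800.00, so EBIT − I = £889,996.40.
Degree of combined leverage = contribution ÷ (EBIT − I) = £2,441,696.40 ÷ £889,996.40 = 2.7435.
EPS therefore changes by 2.7435 × (+23.4%) = +64.2%.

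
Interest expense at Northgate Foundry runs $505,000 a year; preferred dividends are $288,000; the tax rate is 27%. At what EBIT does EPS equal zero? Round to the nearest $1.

Preferred dividends are paid after tax, so their pre-tax equivalent is $288,000 ÷ (1 − 0.27) = $394,520.55.
EPS = 0 when EBIT covers interest plus the pre-tax preferred burden: $505,000 + $394,520.55 = $899,520.55.

$899,521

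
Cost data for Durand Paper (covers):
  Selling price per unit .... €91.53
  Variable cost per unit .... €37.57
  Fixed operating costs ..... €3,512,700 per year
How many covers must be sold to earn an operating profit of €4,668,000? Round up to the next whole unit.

Each unit contributes €91.53 − €37.57 = €53.96.
Required volume = (fixed costs + target profit) ÷ CM = (€3,512,700 + €4,668,000) ÷ €53.96 = 151,606.75, so 151,607 covers.

151,607 covers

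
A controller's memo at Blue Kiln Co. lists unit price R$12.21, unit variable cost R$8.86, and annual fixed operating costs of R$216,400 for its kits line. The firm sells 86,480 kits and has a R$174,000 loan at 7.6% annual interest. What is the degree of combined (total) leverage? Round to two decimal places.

Contribution at this volume is 86,480 × R$3.35 = R$289,708.00.
EBIT = R$289,708.00 − R$216,400 = R$73,308.00. Interest = R$13,224.00, so EBIT − I = R$60,084.00.
DCL = contribution ÷ (EBIT − I) = R$289,708.00 ÷ R$60,084.00 = 4.8217.

4.82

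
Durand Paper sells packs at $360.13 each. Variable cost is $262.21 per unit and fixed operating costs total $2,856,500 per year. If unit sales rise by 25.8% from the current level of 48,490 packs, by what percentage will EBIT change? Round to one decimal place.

Contribution at this volume is 48,490 × $97.92 = $4,748,140.80.
Subtracting fixed costs: EBIT = $4,748,140.80 − $2,856,500 = $1,891,640.80.
So DOL = total CM / EBIT = $4,748,140.80 / $1,891,640.80 = 2.5101.
Operating income changes by 2.5101 × +25.8% = +64.8%.

+64.8%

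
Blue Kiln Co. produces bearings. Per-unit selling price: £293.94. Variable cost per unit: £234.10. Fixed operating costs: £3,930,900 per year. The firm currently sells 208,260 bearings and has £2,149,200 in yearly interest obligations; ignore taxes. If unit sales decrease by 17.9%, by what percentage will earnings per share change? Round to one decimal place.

At 208,260 units, contribution = 208,260 × £59.84 = £12,462,278.40.
Operating income = contribution − fixed costs = £12,462,278.40 − £3,930,900 = £8,531,378.40.
After interest of £2,149,200.00, pre-tax earnings = £6,382,178.40.
DCL = total CM / (EBIT − I) = £12,462,278.40 / £6,382,178.40 = 1.9527.
%ΔEPS = DCL × %ΔSales = 1.9527 × -17.9% = -35.0%.

-35.0%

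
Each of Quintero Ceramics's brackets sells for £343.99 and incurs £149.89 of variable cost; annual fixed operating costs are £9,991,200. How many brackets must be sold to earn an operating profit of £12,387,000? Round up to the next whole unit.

Each unit contributes £343.99 − £149.89 = £194.10.
Units = (FC + target) / CM = (£9,991,200 + £12,387,000) / £194.10 = 115,292.12, so 115,293 brackets.

115,293 brackets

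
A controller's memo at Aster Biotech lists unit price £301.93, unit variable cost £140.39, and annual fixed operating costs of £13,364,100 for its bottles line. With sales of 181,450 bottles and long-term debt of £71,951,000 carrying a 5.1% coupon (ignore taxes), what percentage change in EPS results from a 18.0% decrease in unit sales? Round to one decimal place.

-43.0%

Contribution at this volume is 181,450 × £161.54 = £29,311,433.00.
Subtracting fixed costs: EBIT = £29,311,433.00 − £13,364,100 = £15,947,333.00.
After interest of £3,669,501.00, pre-tax earnings = £12,277,832.00.
DCL = total CM / (EBIT − I) = £29,311,433.00 / £12,277,832.00 = 2.3873.
%ΔEPS = DCL × %ΔSales = 2.3873 × -18.0% = -43.0%.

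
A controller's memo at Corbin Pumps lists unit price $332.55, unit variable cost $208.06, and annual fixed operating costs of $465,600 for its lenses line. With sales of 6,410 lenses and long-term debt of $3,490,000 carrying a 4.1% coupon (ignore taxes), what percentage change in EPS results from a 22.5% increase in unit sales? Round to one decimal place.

+94.9%

At 6,410 units, contribution = 6,410 × $124.49 = $797,980.90.
Operating income = contribution − fixed costs = $797,980.90 − $465,600 = $332,380.90.
Interest = $143,090.00, so EBIT − I = $189,290.90.
DCL = total CM / (EBIT − I) = $797,980.90 / $189,290.90 = 4.2156.
%ΔEPS = DCL × %ΔSales = 4.2156 × +22.5% = +94.9%.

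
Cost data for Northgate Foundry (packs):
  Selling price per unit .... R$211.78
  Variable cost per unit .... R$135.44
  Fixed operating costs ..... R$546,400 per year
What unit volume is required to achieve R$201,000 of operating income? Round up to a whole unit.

9,791 packs

Contribution margin per unit = R$211.78 − R$135.44 = R$76.34.
Need Q such that Q × R$76.34 − R$546,400 = R$201,000, i.e. Q = R$747,400 / R$76.34 = 9,790.41 → 9,791.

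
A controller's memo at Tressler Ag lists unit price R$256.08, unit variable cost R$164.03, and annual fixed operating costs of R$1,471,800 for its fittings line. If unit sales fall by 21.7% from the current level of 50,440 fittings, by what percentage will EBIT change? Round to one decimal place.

Total contribution margin = 50,440 × R$92.05 = R$4,643,002.00.
EBIT = R$4,643,002.00 − R$1,471,800 = R$3,171,202.00.
Degree of operating leverage = R$4,643,002.00 / R$3,171,202.00 = 1.4641.
%ΔEBIT = DOL × %ΔSales = 1.4641 × -21.7% = -31.8%.

-31.8%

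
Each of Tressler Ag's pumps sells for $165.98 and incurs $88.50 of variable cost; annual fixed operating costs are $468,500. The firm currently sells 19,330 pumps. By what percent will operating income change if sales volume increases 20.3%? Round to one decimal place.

+29.5%

Total contribution margin = 19,330 × $77.48 = $1,497,688.40.
Operating income = contribution − fixed costs = $1,497,688.40 − $468,500 = $1,029,188.40.
So DOL = total CM / EBIT = $1,497,688.40 / $1,029,188.40 = 1.4552.
Operating income changes by 1.4552 × +20.3% = +29.5%.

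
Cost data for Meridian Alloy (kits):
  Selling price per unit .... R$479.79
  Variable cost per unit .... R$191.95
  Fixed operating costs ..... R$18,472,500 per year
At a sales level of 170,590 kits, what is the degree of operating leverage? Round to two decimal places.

Total contribution margin = 170,590 × R$287.84 = R$49,102,625.60.
EBIT = R$49,102,625.60 − R$18,472,500 = R$30,630,125.60.
So DOL = total CM / EBIT = R$49,102,625.60 / R$30,630,125.60 = 1.6031.

1.60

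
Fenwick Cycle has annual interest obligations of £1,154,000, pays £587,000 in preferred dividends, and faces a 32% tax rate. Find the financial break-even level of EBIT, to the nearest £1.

Preferred dividends are paid after tax, so their pre-tax equivalent is £587,000 ÷ (1 − 0.32) = £863,235.29.
EPS = 0 when EBIT covers interest plus the pre-tax preferred burden: £1,154,000 + £863,235.29 = £2,017,235.29.

£2,017,235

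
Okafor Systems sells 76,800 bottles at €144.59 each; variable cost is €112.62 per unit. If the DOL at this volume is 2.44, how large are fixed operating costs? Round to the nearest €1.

Contribution at this volume is 76,800 × €31.97 = €2,455,296.00.
Since DOL = CM ÷ EBIT, EBIT = €2,455,296.00 ÷ 2.44 = €1,006,268.85.
And FC = contribution − EBIT = €2,455,296.00 − €1,006,268.85 = €1,449,027.

€1,449,027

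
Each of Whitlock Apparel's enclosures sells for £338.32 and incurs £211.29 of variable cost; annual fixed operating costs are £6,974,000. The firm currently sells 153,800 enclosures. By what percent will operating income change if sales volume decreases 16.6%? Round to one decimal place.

-25.8%

Total contribution margin = 153,800 × £127.03 = £19,537,214.00.
Subtracting fixed costs: EBIT = £19,537,214.00 − £6,974,000 = £12,563,214.00.
Degree of operating leverage = £19,537,214.00 / £12,563,214.00 = 1.5551.
Operating income changes by 1.5551 × -16.6% = -25.8%.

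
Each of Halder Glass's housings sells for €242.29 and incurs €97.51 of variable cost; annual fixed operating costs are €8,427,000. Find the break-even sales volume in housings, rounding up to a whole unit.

Unit CM = price − variable cost = €242.29 − €97.51 = €144.78.
Break-even volume = fixed costs ÷ CM per unit = €8,427,000 ÷ €144.78 = 58,205.55, so 58,206 housings.

58,206 housings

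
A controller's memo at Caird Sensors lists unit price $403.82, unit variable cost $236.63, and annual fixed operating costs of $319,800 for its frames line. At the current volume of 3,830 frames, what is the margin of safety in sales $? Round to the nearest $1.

Unit CM = price − variable cost = $403.82 − $236.63 = $167.19. Break-even units = $319,800 ÷ $167.19 = 1,912.79; break-even revenue = 1,912.79 × $403.82 = $772,424.40.
Current sales = 3,830 × $403.82 = $1,546,630.60.
Margin of safety = $1,546,630.60 − $772,424.40 = $774,206.

$774,206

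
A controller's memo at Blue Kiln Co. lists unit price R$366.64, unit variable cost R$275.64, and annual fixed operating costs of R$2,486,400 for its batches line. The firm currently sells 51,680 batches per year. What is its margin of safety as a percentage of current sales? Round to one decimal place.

47.1%

Unit CM = price − variable cost = R$366.64 − R$275.64 = R$91.00. Break-even units = R$2,486,400 ÷ R$91.00 = 27,323.08; break-even revenue = 27,323.08 × R$366.64 = R$10,017,732.92.
Actual sales revenue = 51,680 × R$366.64 = R$18,947,955.20.
Margin of safety = (R$18,947,955.20 − R$10,017,732.92) ÷ R$18,947,955.20 = 47.1%.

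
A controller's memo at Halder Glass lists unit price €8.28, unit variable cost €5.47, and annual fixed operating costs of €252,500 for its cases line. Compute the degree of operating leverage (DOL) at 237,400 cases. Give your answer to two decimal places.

Contribution at this volume is 237,400 × €2.81 = €667,094.00.
Subtracting fixed costs: EBIT = €667,094.00 − €252,500 = €414,594.00.
So DOL = total CM / EBIT = €667,094.00 / €414,594.00 = 1.6090.

1.61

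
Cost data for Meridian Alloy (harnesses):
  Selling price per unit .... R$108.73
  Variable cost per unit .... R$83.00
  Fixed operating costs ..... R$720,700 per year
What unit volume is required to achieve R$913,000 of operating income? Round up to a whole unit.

Unit CM = price − variable cost = R$108.73 − R$83.00 = R$25.73.
Required volume = (fixed costs + target profit) ÷ CM = (R$720,700 + R$913,000) ÷ R$25.73 = 63,493.98, so 63,494 harnesses.

63,494 harnesses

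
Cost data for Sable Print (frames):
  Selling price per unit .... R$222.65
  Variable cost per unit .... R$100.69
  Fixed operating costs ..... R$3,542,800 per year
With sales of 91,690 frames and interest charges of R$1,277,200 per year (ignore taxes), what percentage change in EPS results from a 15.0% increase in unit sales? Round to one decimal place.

At 91,690 units, contribution = 91,690 × R$121.96 = R$11,182,512.40.
Subtracting fixed costs: EBIT = R$11,182,512.40 − R$3,542,800 = R$7,639,712.40.
Interest = R$1,277,200.00, so EBIT − I = R$6,362,512.40.
Degree of combined leverage = contribution ÷ (EBIT − I) = R$11,182,512.40 ÷ R$6,362,512.40 = 1.7576.
EPS therefore changes by 1.7576 × (+15.0%) = +26.4%.

+26.4%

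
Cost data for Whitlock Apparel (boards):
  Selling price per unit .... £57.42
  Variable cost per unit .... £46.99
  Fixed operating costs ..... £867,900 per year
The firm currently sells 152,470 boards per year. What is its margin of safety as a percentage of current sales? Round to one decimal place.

Unit CM = price − variable cost = £57.42 − £46.99 = £10.43. Break-even units = £867,900 ÷ £10.43 = 83,211.89; break-even revenue = 83,211.89 × £57.42 = £4,778,026.65.
Current sales = 152,470 × £57.42 = £8,754,827.40.
Margin of safety = (£8,754,827.40 − £4,778,026.65) ÷ £8,754,827.40 = 45.4%.

45.4%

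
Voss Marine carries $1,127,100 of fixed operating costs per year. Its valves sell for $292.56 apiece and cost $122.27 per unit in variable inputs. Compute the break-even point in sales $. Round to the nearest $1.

$1,936,370

Contribution margin per unit = $292.56 − $122.27 = $170.29, a CM ratio of $170.29 ÷ $292.56 = 0.5821.
Break-even revenue = fixed costs × price ÷ CM = $1,127,100 × $292.56 ÷ $170.29 = $1,936,370.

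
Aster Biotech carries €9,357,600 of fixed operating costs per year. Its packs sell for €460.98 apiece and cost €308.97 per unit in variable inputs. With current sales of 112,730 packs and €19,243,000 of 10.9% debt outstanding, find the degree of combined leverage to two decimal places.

3.02

Contribution at this volume is 112,730 × €152.01 = €17,136,087.30.
Operating income = contribution − fixed costs = €17,136,087.30 − €9,357,600 = €7,778,487.30. Interest = €2,097,487.00.
DOL = €17,136,087.30 ÷ €7,778,487.30 = 2.2030; DFL = €7,778,487.30 ÷ €5,681,000.30 = 1.3692.
Combined leverage = 2.2030 × 1.3692 = 3.0163.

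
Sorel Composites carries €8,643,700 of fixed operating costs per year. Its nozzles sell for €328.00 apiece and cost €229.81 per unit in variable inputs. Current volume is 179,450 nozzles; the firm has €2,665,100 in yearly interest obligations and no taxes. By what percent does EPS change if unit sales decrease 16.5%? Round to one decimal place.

-46.1%

At 179,450 units, contribution = 179,450 × €98.19 = €17,620,195.50.
EBIT = €17,620,195.50 − €8,643,700 = €8,976,495.50.
After interest of €2,665,100.00, pre-tax earnings = €6,311,395.50.
DCL = total CM / (EBIT − I) = €17,620,195.50 / €6,311,395.50 = 2.7918.
%ΔEPS = DCL × %ΔSales = 2.7918 × -16.5% = -46.1%.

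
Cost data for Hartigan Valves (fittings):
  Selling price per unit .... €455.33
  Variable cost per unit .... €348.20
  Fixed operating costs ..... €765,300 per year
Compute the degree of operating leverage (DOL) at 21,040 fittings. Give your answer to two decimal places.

1.51

Total contribution margin = 21,040 × €107.13 = €2,254,015.20.
Operating income = contribution − fixed costs = €2,254,015.20 − €765,300 = €1,488,715.20.
DOL = contribution ÷ EBIT = €2,254,015.20 ÷ €1,488,715.20 = 1.5141.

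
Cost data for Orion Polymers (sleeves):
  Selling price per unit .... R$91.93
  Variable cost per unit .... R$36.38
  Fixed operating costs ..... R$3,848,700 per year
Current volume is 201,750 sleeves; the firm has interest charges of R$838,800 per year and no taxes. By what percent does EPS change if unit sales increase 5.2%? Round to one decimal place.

+8.9%

Total contribution margin = 201,750 × R$55.55 = R$11,207,212.50.
EBIT = R$11,207,212.50 − R$3,848,700 = R$7,358,512.50.
Interest = R$838,800.00, so EBIT − I = R$6,519,712.50.
DCL = total CM / (EBIT − I) = R$11,207,212.50 / R$6,519,712.50 = 1.7190.
EPS therefore changes by 1.7190 × (+5.2%) = +8.9%.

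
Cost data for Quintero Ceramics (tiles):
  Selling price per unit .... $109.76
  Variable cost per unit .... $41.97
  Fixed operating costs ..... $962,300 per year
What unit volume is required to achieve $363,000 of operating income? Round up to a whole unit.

19,551 tiles

Unit CM = price − variable cost = $109.76 − $41.97 = $67.79.
Need Q such that Q × $67.79 − $962,300 = $363,000, i.e. Q = $1,325,300 / $67.79 = 19,550.08 → 19,551.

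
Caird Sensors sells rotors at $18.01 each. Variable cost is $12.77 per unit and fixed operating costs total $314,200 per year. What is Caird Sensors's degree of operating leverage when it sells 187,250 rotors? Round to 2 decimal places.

Contribution at this volume is 187,250 × $5.24 = $981,190.00.
Subtracting fixed costs: EBIT = $981,190.00 − $314,200 = $666,990.00.
So DOL = total CM / EBIT = $981,190.00 / $666,990.00 = 1.4711.

1.47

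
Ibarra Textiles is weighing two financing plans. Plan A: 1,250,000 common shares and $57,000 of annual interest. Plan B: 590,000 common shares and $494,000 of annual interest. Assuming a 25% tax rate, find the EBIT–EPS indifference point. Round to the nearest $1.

At indifference, (EBIT − 57,000)(1 − t)/1,250,000 = (EBIT − 494,000)(1 − t)/590,000.
Cancelling (1 − t) and cross-multiplying: 590,000·(EBIT − 57,000) = 1,250,000·(EBIT − 494,000).
EBIT × (1,250,000 − 590,000) = 494,000 × 1,250,000 − 57,000 × 590,000 = 583,870,000,000, so EBIT = 583,870,000,000 ÷ 660,000 = 884,651.52.

$884,652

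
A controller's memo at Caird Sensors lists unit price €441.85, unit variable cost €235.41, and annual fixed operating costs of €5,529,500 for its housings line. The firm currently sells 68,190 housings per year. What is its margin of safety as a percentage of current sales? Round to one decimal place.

60.7%

Unit CM = price − variable cost = €441.85 − €235.41 = €206.44. Break-even units = €5,529,500 ÷ €206.44 = 26,785.02; break-even revenue = 26,785.02 × €441.85 = €11,834,962.10.
Actual sales revenue = 68,190 × €441.85 = €30,129,751.50.
Margin of safety = (€30,129,751.50 − €11,834,962.10) ÷ €30,129,751.50 = 60.7%.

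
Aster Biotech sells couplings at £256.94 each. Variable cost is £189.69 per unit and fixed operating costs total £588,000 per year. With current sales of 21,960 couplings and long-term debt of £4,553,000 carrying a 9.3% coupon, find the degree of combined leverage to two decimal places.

Total contribution margin = 21,960 × £67.25 = £1,476,810.00.
Subtracting fixed costs: EBIT = £1,476,810.00 − £588,000 = £888,810.00. Interest = £423,429.00, so EBIT − I = £465,381.00.
DCL = contribution ÷ (EBIT − I) = £1,476,810.00 ÷ £465,381.00 = 3.1733.

3.17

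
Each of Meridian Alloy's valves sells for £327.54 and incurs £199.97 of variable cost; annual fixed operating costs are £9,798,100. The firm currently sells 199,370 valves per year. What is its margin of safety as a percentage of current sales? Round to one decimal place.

61.5%

Each unit contributes £327.54 − £199.97 = £127.57. Break-even units = £9,798,100 ÷ £127.57 = 76,805.68; break-even revenue = 76,805.68 × £327.54 = £25,156,930.89.
Actual sales revenue = 199,370 × £327.54 = £65,301,649.80.
Margin of safety = (£65,301,649.80 − £25,156,930.89) ÷ £65,301,649.80 = 61.5%.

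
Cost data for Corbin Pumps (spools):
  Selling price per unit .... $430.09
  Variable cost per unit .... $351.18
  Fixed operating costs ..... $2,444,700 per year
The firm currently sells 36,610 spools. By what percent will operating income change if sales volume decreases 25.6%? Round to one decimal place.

-166.5%

Contribution at this volume is 36,610 × $78.91 = $2,888,895.10.
EBIT = $2,888,895.10 − $2,444,700 = $444,195.10.
So DOL = total CM / EBIT = $2,888,895.10 / $444,195.10 = 6.5037.
So EBIT moves 6.5037 × (-25.6%) = -166.5%.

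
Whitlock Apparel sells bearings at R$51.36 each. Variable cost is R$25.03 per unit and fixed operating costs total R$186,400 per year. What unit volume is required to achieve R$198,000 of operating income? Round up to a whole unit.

14,600 bearings

Unit CM = price − variable cost = R$51.36 − R$25.03 = R$26.33.
Required volume = (fixed costs + target profit) ÷ CM = (R$186,400 + R$198,000) ÷ R$26.33 = 14,599.32, so 14,600 bearings.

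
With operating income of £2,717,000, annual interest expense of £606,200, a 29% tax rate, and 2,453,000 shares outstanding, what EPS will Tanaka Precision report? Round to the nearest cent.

£0.61

Interest = £606,200.00, so EBT = £2,717,000 − £606,200.00 = £2,110,800.00.
Net income = £2,110,800.00 × (1 − 0.29) = £1,498,668.00.
EPS = £1,498,668.00 ÷ 2,453,000 = £0.61.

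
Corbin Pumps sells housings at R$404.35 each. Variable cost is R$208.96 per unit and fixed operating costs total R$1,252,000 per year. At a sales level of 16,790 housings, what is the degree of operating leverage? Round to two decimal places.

Contribution at this volume is 16,790 × R$195.39 = R$3,280,598.10.
Operating income = contribution − fixed costs = R$3,280,598.10 − R$1,252,000 = R$2,028,598.10.
Degree of operating leverage = R$3,280,598.10 / R$2,028,598.10 = 1.6172.

1.62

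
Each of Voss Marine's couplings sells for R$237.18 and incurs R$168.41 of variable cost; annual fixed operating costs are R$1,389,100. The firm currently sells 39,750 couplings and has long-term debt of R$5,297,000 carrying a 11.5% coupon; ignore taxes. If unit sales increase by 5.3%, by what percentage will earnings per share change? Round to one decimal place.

At 39,750 units, contribution = 39,750 × R$68.77 = R$2,733,607.50.
Operating income = contribution − fixed costs = R$2,733,607.50 − R$1,389,100 = R$1,344,507.50.
Interest = R$609,155.00, so EBIT − I = R$735,352.50.
DCL = total CM / (EBIT − I) = R$2,733,607.50 / R$735,352.50 = 3.7174.
EPS therefore changes by 3.7174 × (+5.3%) = +19.7%.

+19.7%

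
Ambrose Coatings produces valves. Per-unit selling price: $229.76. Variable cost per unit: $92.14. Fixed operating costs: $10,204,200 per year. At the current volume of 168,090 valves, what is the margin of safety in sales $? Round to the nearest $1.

$21,584,194

Each unit contributes $229.76 − $92.14 = $137.62. Break-even units = $10,204,200 ÷ $137.62 = 74,147.65; break-even revenue = 74,147.65 × $229.76 = $17,036,164.74.
Current sales = 168,090 × $229.76 = $38,620,358.40.
Margin of safety = $38,620,358.40 − $17,036,164.74 = $21,584,194.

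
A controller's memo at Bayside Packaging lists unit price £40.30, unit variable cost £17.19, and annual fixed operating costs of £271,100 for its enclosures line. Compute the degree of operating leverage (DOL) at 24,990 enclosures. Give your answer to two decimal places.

At 24,990 units, contribution = 24,990 × £23.11 = £577,518.90.
Subtracting fixed costs: EBIT = £577,518.90 − £271,100 = £306,418.90.
So DOL = total CM / EBIT = £577,518.90 / £306,418.90 = 1.8847.

1.88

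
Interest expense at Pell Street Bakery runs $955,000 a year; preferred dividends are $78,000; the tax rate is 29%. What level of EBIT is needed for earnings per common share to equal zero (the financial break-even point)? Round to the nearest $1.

Preferred dividends are paid after tax, so their pre-tax equivalent is $78,000 ÷ (1 − 0.29) = $109,859.15.
EPS = 0 when EBIT covers interest plus the pre-tax preferred burden: $955,000 + $109,859.15 = $1,064,859.15.

$1,064,859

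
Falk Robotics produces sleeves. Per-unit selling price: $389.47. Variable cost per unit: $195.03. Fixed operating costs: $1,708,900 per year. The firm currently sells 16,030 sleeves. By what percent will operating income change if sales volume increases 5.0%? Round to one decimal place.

Contribution at this volume is 16,030 × $194.44 = $3,116,873.20.
Subtracting fixed costs: EBIT = $3,116,873.20 − $1,708,900 = $1,407,973.20.
So DOL = total CM / EBIT = $3,116,873.20 / $1,407,973.20 = 2.2137.
%ΔEBIT = DOL × %ΔSales = 2.2137 × +5.0% = +11.1%.

+11.1%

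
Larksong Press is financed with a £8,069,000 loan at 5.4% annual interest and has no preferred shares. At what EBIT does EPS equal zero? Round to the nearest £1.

£435,726

Annual interest = 5.4% × £8,069,000 = £435,726.00.
With no preferred dividends, EPS = 0 when EBIT exactly covers interest, so the financial break-even EBIT is £435,726.00.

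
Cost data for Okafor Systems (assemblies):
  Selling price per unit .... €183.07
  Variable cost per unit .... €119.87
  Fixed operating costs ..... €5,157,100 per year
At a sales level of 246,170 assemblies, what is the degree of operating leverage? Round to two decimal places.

1.50

Total contribution margin = 246,170 × €63.20 = €15,557,944.00.
Operating income = contribution − fixed costs = €15,557,944.00 − €5,157,100 = €10,400,844.00.
So DOL = total CM / EBIT = €15,557,944.00 / €10,400,844.00 = 1.4958.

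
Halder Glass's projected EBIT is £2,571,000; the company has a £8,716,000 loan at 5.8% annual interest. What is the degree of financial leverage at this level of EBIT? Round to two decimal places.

Interest = £505,528.00.
DFL = EBIT ÷ (EBIT − I) = £2,571,000 ÷ (£2,571,000 − £505,528.00) = £2,571,000 ÷ £2,065,472.00 = 1.2448.

1.24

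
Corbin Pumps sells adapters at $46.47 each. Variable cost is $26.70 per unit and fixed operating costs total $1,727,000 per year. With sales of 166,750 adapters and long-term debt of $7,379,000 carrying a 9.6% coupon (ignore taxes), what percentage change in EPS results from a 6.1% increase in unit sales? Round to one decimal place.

At 166,750 units, contribution = 166,750 × $19.77 = $3,296,647.50.
EBIT = $3,296,647.50 − $1,727,000 = $1,569,647.50.
After interest of $708,384.00, pre-tax earnings = $861,263.50.
Degree of combined leverage = contribution ÷ (EBIT − I) = $3,296,647.50 ÷ $861,263.50 = 3.8277.
EPS therefore changes by 3.8277 × (+6.1%) = +23.3%.

+23.3%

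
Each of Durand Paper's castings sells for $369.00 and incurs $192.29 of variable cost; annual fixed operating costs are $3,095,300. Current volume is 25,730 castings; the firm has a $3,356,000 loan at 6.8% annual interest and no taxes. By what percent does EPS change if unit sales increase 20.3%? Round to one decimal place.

At 25,730 units, contribution = 25,730 × $176.71 = $4,546,748.30.
Operating income = contribution − fixed costs = $4,546,748.30 − $3,095,300 = $1,451,448.30.
Interest = $228,208.00, so EBIT − I = $1,223,240.30.
Degree of combined leverage = contribution ÷ (EBIT − I) = $4,546,748.30 ÷ $1,223,240.30 = 3.7170.
EPS therefore changes by 3.7170 × (+20.3%) = +75.5%.

+75.5%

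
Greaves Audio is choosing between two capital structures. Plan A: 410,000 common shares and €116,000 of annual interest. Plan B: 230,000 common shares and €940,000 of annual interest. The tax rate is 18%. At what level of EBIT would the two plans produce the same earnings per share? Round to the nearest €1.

At indifference, (EBIT − 116,000)(1 − t)/410,000 = (EBIT − 940,000)(1 − t)/230,000.
Cancelling (1 − t) and cross-multiplying: 230,000·(EBIT − 116,000) = 410,000·(EBIT − 940,000).
Solving, EBIT = (940,000·410,000 − 116,000·230,000) / (410,000 − 230,000) = 358,720,000,000 / 180,000 = 1,992,888.89.

€1,992,889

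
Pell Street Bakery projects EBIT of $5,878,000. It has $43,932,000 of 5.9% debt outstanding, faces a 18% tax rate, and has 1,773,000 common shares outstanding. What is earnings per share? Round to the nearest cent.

$1.52

Pre-tax income = $5,878,000 − $2,591,988.00 = $3,286,012.00.
Net income = $3,286,012.00 × (1 − 0.18) = $2,694,529.84.
EPS = $2,694,529.84 ÷ 1,773,000 = $1.52.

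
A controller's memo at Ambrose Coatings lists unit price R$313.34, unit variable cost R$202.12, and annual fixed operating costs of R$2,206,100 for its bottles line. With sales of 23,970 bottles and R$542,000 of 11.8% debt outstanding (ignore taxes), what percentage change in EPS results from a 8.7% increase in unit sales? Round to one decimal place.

+58.6%

Total contribution margin = 23,970 × R$111.22 = R$2,665,943.40.
Subtracting fixed costs: EBIT = R$2,665,943.40 − R$2,206,100 = R$459,843.40.
After interest of R$63,956.00, pre-tax earnings = R$395,887.40.
Degree of combined leverage = contribution ÷ (EBIT − I) = R$2,665,943.40 ÷ R$395,887.40 = 6.7341.
%ΔEPS = DCL × %ΔSales = 6.7341 × +8.7% = +58.6%.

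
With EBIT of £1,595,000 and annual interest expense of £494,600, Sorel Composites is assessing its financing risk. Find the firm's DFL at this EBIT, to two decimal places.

Interest = £494,600.00.
Degree of financial leverage = EBIT / (EBIT − interest) = £1,595,000 / £1,100,400.00 = 1.4495.

1.45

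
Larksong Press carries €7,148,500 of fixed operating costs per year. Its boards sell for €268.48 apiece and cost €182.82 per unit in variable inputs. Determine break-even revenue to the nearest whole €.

Contribution margin per unit = €268.48 − €182.82 = €85.66, a CM ratio of €85.66 ÷ €268.48 = 0.3191.
Break-even revenue = fixed costs × price ÷ CM = €7,148,500 × €268.48 ÷ €85.66 = €22,405,198.

€22,405,198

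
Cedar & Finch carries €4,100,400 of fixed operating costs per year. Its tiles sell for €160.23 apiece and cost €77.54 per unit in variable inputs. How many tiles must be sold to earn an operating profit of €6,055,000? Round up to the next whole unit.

122,813 tiles

Unit CM = price − variable cost = €160.23 − €77.54 = €82.69.
Units = (FC + target) / CM = (€4,100,400 + €6,055,000) / €82.69 = 122,812.92, so 122,813 tiles.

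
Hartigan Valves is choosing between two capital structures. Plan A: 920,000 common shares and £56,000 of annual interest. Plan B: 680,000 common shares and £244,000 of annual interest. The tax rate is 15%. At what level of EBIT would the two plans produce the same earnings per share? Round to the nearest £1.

Set EPS_A = EPS_B: (EBIT − £56,000)(1 − 0.15) ÷ 920,000 = (EBIT − £244,000)(1 − 0.15) ÷ 680,000.
The (1 − t) factor cancels: (EBIT − 56,000) × 680,000 = (EBIT − 244,000) × 920,000.
EBIT × (920,000 − 680,000) = 244,000 × 920,000 − 56,000 × 680,000 = 186,400,000,000, so EBIT = 186,400,000,000 ÷ 240,000 = 776,666.67.

£776,667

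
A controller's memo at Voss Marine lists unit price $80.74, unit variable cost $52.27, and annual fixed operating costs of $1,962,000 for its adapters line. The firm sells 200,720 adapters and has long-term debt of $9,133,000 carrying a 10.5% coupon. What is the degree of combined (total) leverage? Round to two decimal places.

At 200,720 units, contribution = 200,720 × $28.47 = $5,714,498.40.
EBIT = $5,714,498.40 − $1,962,000 = $3,752,498.40. Interest = $958,965.00, so EBIT − I = $2,793,533.40.
Degree of total leverage = total CM / (EBIT − interest) = $5,714,498.40 / $2,793,533.40 = 2.0456.

2.05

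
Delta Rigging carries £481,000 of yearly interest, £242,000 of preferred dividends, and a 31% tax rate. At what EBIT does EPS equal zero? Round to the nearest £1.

£831,725

Grossing the preferred dividend up to pre-tax terms: £242,000 / (1 − 0.31) = £350,724.64.
Financial break-even EBIT = interest + D_p ÷ (1 − t) = £481,000 + £350,724.64 = £831,724.64.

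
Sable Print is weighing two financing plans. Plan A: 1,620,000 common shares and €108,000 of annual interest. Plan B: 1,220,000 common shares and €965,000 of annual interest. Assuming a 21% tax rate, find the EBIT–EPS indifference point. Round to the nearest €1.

At indifference, (EBIT − 108,000)(1 − t)/1,620,000 = (EBIT − 965,000)(1 − t)/1,220,000.
Cancelling (1 − t) and cross-multiplying: 1,220,000·(EBIT − 108,000) = 1,620,000·(EBIT − 965,000).
Solving, EBIT = (965,000·1,620,000 − 108,000·1,220,000) / (1,620,000 − 1,220,000) = 1,431,540,000,000 / 400,000 = 3,578,850.00.

€3,578,850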